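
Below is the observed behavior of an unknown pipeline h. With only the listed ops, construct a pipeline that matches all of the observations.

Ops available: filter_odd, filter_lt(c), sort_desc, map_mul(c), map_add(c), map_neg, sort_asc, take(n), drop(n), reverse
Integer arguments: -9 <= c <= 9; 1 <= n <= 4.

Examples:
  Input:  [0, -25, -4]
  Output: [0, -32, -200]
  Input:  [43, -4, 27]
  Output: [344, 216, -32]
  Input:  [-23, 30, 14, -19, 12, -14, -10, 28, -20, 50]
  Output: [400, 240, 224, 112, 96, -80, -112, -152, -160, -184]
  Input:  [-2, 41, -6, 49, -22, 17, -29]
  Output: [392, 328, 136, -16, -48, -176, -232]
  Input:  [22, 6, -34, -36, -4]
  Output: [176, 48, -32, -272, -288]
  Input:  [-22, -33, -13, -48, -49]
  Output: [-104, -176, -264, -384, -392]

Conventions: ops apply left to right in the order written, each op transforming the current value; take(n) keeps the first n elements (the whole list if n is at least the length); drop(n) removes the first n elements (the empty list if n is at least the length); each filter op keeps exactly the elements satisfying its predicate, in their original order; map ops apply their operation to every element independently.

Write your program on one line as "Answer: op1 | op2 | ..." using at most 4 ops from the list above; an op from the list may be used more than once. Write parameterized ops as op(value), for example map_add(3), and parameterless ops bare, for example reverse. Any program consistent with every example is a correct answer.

reverse | sort_asc | map_mul(8) | reverse

Check, running the answer program on each example:
  [0, -25, -4] -> [-4, -25, 0] -> [-25, -4, 0] -> [-200, -32, 0] -> [0, -32, -200]
  [43, -4, 27] -> [27, -4, 43] -> [-4, 27, 43] -> [-32, 216, 344] -> [344, 216, -32]
  [-23, 30, 14, -19, 12, -14, -10, 28, -20, 50] -> [50, -20, 28, -10, -14, 12, -19, 14, 30, -23] -> [-23, -20, -19, -14, -10, 12, 14, 28, 30, 50] -> [-184, -160, -152, -112, -80, 96, 112, 224, 240, 400] -> [400, 240, 224, 112, 96, -80, -112, -152, -160, -184]
  [-2, 41, -6, 49, -22, 17, -29] -> [-29, 17, -22, 49, -6, 41, -2] -> [-29, -22, -6, -2, 17, 41, 49] -> [-232, -176, -48, -16, 136, 328, 392] -> [392, 328, 136, -16, -48, -176, -232]
  [22, 6, -34, -36, -4] -> [-4, -36, -34, 6, 22] -> [-36, -34, -4, 6, 22] -> [-288, -272, -32, 48, 176] -> [176, 48, -32, -272, -288]
  [-22, -33, -13, -48, -49] -> [-49, -48, -13, -33, -22] -> [-49, -48, -33, -22, -13] -> [-392, -384, -264, -176, -104] -> [-104, -176, -264, -384, -392]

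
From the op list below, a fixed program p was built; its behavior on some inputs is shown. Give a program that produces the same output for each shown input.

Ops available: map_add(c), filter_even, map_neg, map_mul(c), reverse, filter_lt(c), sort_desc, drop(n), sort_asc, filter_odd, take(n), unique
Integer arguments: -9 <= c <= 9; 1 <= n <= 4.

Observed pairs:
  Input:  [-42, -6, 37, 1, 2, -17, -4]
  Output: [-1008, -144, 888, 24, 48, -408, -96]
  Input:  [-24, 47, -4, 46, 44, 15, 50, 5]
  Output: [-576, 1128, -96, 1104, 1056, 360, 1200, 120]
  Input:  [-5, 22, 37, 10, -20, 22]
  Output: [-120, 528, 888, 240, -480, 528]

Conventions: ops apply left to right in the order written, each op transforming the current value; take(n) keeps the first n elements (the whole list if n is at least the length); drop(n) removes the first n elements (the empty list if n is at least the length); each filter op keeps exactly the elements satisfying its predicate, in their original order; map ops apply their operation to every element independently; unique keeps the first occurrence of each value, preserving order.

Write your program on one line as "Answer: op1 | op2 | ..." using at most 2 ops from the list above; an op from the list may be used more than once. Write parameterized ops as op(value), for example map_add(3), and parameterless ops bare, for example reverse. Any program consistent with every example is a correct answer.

map_mul(4) | map_mul(6)

Check, running the answer program on each example:
  [-42, -6, 37, 1, 2, -17, -4] -> [-168, -24, 148, 4, 8, -68, -16] -> [-1008, -144, 888, 24, 48, -408, -96]
  [-24, 47, -4, 46, 44, 15, 50, 5] -> [-96, 188, -16, 184, 176, 60, 200, 20] -> [-576, 1128, -96, 1104, 1056, 360, 1200, 120]
  [-5, 22, 37, 10, -20, 22] -> [-20, 88, 148, 40, -80, 88] -> [-120, 528, 888, 240, -480, 528]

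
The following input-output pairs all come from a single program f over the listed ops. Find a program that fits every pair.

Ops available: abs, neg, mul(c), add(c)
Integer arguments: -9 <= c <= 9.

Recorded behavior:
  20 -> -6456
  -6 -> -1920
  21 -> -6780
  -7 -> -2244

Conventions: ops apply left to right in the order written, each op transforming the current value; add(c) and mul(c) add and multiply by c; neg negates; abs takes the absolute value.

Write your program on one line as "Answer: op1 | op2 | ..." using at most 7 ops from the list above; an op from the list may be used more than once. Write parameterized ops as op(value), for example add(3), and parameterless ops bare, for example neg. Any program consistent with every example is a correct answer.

abs | mul(9) | mul(3) | add(-2) | mul(3) | mul(-4)

Check, running the answer program on each example:
  20 -> 20 -> 180 -> 540 -> 538 -> 1614 -> -6456
  -6 -> 6 -> 54 -> 162 -> 160 -> 480 -> -1920
  21 -> 21 -> 189 -> 567 -> 565 -> 1695 -> -6780
  -7 -> 7 -> 63 -> 189 -> 187 -> 561 -> -2244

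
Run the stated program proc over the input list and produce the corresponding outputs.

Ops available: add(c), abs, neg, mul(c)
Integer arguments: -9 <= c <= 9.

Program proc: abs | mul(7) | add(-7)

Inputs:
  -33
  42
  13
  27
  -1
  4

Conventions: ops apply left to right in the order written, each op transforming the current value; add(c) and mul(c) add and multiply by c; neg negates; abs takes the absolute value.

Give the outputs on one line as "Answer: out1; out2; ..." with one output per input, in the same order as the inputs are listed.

224; 287; 84; 182; 0; 21

Execution, op by op:
  -33 -> 33 -> 231 -> 224
  42 -> 42 -> 294 -> 287
  13 -> 13 -> 91 -> 84
  27 -> 27 -> 189 -> 182
  -1 -> 1 -> 7 -> 0
  4 -> 4 -> 28 -> 21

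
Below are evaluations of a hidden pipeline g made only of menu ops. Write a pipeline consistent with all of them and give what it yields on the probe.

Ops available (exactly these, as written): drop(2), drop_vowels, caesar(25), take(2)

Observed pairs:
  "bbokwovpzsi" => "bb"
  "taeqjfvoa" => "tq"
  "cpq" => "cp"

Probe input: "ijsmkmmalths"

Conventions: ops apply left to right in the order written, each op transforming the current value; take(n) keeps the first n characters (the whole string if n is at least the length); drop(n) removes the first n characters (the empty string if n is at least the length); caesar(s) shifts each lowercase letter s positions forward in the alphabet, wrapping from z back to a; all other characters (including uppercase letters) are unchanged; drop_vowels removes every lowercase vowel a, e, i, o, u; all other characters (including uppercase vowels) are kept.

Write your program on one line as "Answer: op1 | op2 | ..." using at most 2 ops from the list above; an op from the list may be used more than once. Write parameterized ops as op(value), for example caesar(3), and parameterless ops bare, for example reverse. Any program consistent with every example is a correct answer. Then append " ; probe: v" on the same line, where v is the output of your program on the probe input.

drop_vowels | take(2) ; probe: "js"

Check, running the answer program on each example:
  "bbokwovpzsi" -> "bbkwvpzs" -> "bb"
  "taeqjfvoa" -> "tqjfv" -> "tq"
  "cpq" -> "cpq" -> "cp"
  probe: "ijsmkmmalths" -> "jsmkmmlths" -> "js"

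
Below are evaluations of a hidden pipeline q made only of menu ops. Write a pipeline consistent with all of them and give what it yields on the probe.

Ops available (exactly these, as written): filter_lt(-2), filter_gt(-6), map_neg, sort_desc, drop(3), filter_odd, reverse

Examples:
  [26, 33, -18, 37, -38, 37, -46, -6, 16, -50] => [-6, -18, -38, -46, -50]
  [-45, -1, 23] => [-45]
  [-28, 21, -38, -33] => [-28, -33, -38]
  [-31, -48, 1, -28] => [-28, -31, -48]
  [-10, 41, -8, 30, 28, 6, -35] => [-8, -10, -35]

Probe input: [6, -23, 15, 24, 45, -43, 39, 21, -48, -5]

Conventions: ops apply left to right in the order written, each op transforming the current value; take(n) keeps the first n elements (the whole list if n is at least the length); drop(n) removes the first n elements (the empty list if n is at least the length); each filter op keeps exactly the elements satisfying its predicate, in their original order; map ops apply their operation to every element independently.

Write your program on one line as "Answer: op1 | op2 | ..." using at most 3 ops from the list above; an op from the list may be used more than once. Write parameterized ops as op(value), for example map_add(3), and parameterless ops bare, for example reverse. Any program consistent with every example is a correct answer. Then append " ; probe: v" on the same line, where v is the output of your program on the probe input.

filter_lt(-2) | reverse | sort_desc ; probe: [-5, -23, -43, -48]

Check, running the answer program on each example:
  [26, 33, -18, 37, -38, 37, -46, -6, 16, -50] -> [-18, -38, -46, -6, -50] -> [-50, -6, -46, -38, -18] -> [-6, -18, -38, -46, -50]
  [-45, -1, 23] -> [-45] -> [-45] -> [-45]
  [-28, 21, -38, -33] -> [-28, -38, -33] -> [-33, -38, -28] -> [-28, -33, -38]
  [-31, -48, 1, -28] -> [-31, -48, -28] -> [-28, -48, -31] -> [-28, -31, -48]
  [-10, 41, -8, 30, 28, 6, -35] -> [-10, -8, -35] -> [-35, -8, -10] -> [-8, -10, -35]
  probe: [6, -23, 15, 24, 45, -43, 39, 21, -48, -5] -> [-23, -43, -48, -5] -> [-5, -48, -43, -23] -> [-5, -23, -43, -48]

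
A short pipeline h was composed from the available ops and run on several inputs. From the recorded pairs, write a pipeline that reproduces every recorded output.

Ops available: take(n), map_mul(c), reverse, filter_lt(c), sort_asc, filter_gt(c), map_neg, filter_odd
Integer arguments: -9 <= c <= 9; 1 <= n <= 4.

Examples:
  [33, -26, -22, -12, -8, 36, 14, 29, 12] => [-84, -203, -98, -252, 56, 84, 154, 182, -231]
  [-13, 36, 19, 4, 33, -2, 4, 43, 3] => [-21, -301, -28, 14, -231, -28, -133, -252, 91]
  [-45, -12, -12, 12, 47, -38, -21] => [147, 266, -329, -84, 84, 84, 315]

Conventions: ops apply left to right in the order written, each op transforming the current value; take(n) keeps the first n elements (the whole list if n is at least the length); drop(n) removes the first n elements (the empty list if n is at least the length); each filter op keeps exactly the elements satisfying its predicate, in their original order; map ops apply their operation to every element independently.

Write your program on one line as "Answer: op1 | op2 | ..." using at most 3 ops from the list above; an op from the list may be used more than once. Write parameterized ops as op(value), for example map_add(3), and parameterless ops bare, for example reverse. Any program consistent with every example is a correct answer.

reverse | map_mul(-7)

Check, running the answer program on each example:
  [33, -26, -22, -12, -8, 36, 14, 29, 12] -> [12, 29, 14, 36, -8, -12, -22, -26, 33] -> [-84, -203, -98, -252, 56, 84, 154, 182, -231]
  [-13, 36, 19, 4, 33, -2, 4, 43, 3] -> [3, 43, 4, -2, 33, 4, 19, 36, -13] -> [-21, -301, -28, 14, -231, -28, -133, -252, 91]
  [-45, -12, -12, 12, 47, -38, -21] -> [-21, -38, 47, 12, -12, -12, -45] -> [147, 266, -329, -84, 84, 84, 315]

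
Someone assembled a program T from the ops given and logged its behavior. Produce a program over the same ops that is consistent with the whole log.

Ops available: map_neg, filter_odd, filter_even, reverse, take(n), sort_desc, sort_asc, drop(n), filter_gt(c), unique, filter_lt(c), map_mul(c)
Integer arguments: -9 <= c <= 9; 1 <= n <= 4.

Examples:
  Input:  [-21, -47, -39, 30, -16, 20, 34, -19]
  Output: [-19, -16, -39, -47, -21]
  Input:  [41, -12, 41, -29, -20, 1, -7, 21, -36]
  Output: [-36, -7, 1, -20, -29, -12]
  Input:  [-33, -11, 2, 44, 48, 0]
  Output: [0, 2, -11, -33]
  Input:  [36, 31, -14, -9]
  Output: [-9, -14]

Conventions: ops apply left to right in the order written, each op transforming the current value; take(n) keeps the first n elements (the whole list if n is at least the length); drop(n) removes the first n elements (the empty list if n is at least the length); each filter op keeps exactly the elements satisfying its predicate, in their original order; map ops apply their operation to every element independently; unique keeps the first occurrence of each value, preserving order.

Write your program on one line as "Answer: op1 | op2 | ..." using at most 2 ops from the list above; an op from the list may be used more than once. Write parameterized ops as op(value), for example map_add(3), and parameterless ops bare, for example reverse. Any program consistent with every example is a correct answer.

reverse | filter_lt(5)

Check, running the answer program on each example:
  [-21, -47, -39, 30, -16, 20, 34, -19] -> [-19, 34, 20, -16, 30, -39, -47, -21] -> [-19, -16, -39, -47, -21]
  [41, -12, 41, -29, -20, 1, -7, 21, -36] -> [-36, 21, -7, 1, -20, -29, 41, -12, 41] -> [-36, -7, 1, -20, -29, -12]
  [-33, -11, 2, 44, 48, 0] -> [0, 48, 44, 2, -11, -33] -> [0, 2, -11, -33]
  [36, 31, -14, -9] -> [-9, -14, 31, 36] -> [-9, -14]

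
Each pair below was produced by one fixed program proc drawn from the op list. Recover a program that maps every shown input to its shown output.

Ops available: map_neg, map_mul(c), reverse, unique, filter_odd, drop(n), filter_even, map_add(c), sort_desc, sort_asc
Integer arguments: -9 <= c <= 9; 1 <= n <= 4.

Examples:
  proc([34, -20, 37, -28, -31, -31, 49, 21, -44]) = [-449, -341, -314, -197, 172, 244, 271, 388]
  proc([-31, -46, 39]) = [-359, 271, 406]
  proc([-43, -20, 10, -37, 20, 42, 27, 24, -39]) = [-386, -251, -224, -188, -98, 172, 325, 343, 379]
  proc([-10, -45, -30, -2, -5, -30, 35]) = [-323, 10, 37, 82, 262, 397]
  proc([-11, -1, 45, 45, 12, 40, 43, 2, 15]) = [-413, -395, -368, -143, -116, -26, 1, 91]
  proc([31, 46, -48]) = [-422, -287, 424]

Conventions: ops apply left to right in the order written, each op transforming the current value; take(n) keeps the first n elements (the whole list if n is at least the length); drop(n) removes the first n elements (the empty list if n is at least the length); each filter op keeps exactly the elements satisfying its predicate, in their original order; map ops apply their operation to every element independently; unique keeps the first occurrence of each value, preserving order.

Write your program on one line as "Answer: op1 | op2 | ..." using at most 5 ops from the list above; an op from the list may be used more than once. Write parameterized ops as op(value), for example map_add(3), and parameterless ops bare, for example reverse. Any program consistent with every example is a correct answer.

sort_asc | unique | sort_desc | map_mul(-9) | map_add(-8)

Check, running the answer program on each example:
  [34, -20, 37, -28, -31, -31, 49, 21, -44] -> [-44, -31, -31, -28, -20, 21, 34, 37, 49] -> [-44, -31, -28, -20, 21, 34, 37, 49] -> [49, 37, 34, 21, -20, -28, -31, -44] -> [-441, -333, -306, -189, 180, 252, 279, 396] -> [-449, -341, -314, -197, 172, 244, 271, 388]
  [-31, -46, 39] -> [-46, -31, 39] -> [-46, -31, 39] -> [39, -31, -46] -> [-351, 279, 414] -> [-359, 271, 406]
  [-43, -20, 10, -37, 20, 42, 27, 24, -39] -> [-43, -39, -37, -20, 10, 20, 24, 27, 42] -> [-43, -39, -37, -20, 10, 20, 24, 27, 42] -> [42, 27, 24, 20, 10, -20, -37, -39, -43] -> [-378, -243, -216, -180, -90, 180, 333, 351, 387] -> [-386, -251, -224, -188, -98, 172, 325, 343, 379]
  [-10, -45, -30, -2, -5, -30, 35] -> [-45, -30, -30, -10, -5, -2, 35] -> [-45, -30, -10, -5, -2, 35] -> [35, -2, -5, -10, -30, -45] -> [-315, 18, 45, 90, 270, 405] -> [-323, 10, 37, 82, 262, 397]
  [-11, -1, 45, 45, 12, 40, 43, 2, 15] -> [-11, -1, 2, 12, 15, 40, 43, 45, 45] -> [-11, -1, 2, 12, 15, 40, 43, 45] -> [45, 43, 40, 15, 12, 2, -1, -11] -> [-405, -387, -360, -135, -108, -18, 9, 99] -> [-413, -395, -368, -143, -116, -26, 1, 91]
  [31, 46, -48] -> [-48, 31, 46] -> [-48, 31, 46] -> [46, 31, -48] -> [-414, -279, 432] -> [-422, -287, 424]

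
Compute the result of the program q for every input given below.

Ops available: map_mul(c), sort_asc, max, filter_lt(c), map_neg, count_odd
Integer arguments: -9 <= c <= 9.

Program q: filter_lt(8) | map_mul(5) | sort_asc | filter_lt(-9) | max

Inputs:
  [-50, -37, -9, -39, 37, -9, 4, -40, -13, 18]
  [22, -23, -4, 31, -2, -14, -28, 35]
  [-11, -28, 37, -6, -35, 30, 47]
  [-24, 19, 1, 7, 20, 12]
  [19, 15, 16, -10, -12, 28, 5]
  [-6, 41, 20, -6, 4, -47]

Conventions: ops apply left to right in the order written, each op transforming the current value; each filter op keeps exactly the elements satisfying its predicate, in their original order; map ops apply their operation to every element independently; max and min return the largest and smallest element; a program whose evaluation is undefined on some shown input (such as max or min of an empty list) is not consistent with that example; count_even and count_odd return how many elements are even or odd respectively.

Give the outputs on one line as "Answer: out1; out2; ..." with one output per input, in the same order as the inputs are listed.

Execution, op by op:
  [-50, -37, -9, -39, 37, -9, 4, -40, -13, 18] -> [-50, -37, -9, -39, -9, 4, -40, -13] -> [-250, -185, -45, -195, -45, 20, -200, -65] -> [-250, -200, -195, -185, -65, -45, -45, 20] -> [-250, -200, -195, -185, -65, -45, -45] -> -45
  [22, -23, -4, 31, -2, -14, -28, 35] -> [-23, -4, -2, -14, -28] -> [-115, -20, -10, -70, -140] -> [-140, -115, -70, -20, -10] -> [-140, -115, -70, -20, -10] -> -10
  [-11, -28, 37, -6, -35, 30, 47] -> [-11, -28, -6, -35] -> [-55, -140, -30, -175] -> [-175, -140, -55, -30] -> [-175, -140, -55, -30] -> -30
  [-24, 19, 1, 7, 20, 12] -> [-24, 1, 7] -> [-120, 5, 35] -> [-120, 5, 35] -> [-120] -> -120
  [19, 15, 16, -10, -12, 28, 5] -> [-10, -12, 5] -> [-50, -60, 25] -> [-60, -50, 25] -> [-60, -50] -> -50
  [-6, 41, 20, -6, 4, -47] -> [-6, -6, 4, -47] -> [-30, -30, 20, -235] -> [-235, -30, -30, 20] -> [-235, -30, -30] -> -30

-45; -10; -30; -120; -50; -30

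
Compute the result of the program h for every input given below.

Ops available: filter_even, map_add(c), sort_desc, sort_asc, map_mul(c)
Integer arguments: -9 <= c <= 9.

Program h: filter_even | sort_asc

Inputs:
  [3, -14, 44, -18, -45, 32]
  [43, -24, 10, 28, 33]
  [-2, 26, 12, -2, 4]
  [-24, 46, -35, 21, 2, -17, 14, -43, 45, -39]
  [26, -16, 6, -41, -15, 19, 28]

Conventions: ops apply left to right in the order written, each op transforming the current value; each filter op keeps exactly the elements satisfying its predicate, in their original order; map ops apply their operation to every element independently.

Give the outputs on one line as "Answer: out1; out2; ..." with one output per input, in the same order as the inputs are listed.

Execution, op by op:
  [3, -14, 44, -18, -45, 32] -> [-14, 44, -18, 32] -> [-18, -14, 32, 44]
  [43, -24, 10, 28, 33] -> [-24, 10, 28] -> [-24, 10, 28]
  [-2, 26, 12, -2, 4] -> [-2, 26, 12, -2, 4] -> [-2, -2, 4, 12, 26]
  [-24, 46, -35, 21, 2, -17, 14, -43, 45, -39] -> [-24, 46, 2, 14] -> [-24, 2, 14, 46]
  [26, -16, 6, -41, -15, 19, 28] -> [26, -16, 6, 28] -> [-16, 6, 26, 28]

[-18, -14, 32, 44]; [-24, 10, 28]; [-2, -2, 4, 12, 26]; [-24, 2, 14, 46]; [-16, 6, 26, 28]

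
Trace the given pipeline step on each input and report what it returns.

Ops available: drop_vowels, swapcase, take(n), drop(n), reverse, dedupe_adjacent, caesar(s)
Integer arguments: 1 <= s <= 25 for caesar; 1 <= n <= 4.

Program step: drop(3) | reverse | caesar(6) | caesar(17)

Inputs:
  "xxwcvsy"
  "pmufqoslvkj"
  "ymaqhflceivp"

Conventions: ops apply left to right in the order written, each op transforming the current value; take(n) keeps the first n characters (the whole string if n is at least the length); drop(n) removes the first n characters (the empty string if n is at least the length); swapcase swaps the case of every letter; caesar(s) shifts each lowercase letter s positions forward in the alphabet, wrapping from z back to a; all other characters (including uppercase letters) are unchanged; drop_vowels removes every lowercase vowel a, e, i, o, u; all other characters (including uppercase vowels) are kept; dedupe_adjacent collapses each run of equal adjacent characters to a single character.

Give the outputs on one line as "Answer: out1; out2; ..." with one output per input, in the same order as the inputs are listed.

"vpsz"; "ghsiplnc"; "msfbzicen"

Execution, op by op:
  "xxwcvsy" -> "cvsy" -> "ysvc" -> "eybi" -> "vpsz"
  "pmufqoslvkj" -> "fqoslvkj" -> "jkvlsoqf" -> "pqbryuwl" -> "ghsiplnc"
  "ymaqhflceivp" -> "qhflceivp" -> "pvieclfhq" -> "vbokirlnw" -> "msfbzicen"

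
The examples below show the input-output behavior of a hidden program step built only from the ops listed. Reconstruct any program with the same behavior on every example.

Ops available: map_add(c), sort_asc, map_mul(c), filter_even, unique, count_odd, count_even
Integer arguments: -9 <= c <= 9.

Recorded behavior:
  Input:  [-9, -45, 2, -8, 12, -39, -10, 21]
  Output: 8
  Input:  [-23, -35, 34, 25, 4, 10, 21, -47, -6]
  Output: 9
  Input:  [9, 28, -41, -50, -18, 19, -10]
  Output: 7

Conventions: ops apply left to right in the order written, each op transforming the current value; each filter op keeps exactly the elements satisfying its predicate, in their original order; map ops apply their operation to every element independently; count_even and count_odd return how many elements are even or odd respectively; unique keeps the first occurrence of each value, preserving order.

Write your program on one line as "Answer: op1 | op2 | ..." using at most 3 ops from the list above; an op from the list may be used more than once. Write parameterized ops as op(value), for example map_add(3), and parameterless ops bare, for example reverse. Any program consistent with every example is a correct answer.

sort_asc | map_mul(-8) | count_even

Check, running the answer program on each example:
  [-9, -45, 2, -8, 12, -39, -10, 21] -> [-45, -39, -10, -9, -8, 2, 12, 21] -> [360, 312, 80, 72, 64, -16, -96, -168] -> 8
  [-23, -35, 34, 25, 4, 10, 21, -47, -6] -> [-47, -35, -23, -6, 4, 10, 21, 25, 34] -> [376, 280, 184, 48, -32, -80, -168, -200, -272] -> 9
  [9, 28, -41, -50, -18, 19, -10] -> [-50, -41, -18, -10, 9, 19, 28] -> [400, 328, 144, 80, -72, -152, -224] -> 7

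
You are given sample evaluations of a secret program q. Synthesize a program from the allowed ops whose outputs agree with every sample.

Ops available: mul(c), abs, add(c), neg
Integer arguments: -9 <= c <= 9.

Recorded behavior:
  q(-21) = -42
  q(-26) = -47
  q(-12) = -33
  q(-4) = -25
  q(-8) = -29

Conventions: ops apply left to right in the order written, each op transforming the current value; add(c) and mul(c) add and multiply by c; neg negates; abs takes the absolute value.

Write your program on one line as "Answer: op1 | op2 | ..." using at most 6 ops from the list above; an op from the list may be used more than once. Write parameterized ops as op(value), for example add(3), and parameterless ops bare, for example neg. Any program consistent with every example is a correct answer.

abs | add(4) | add(9) | neg | add(-8)

Check, running the answer program on each example:
  -21 -> 21 -> 25 -> 34 -> -34 -> -42
  -26 -> 26 -> 30 -> 39 -> -39 -> -47
  -12 -> 12 -> 16 -> 25 -> -25 -> -33
  -4 -> 4 -> 8 -> 17 -> -17 -> -25
  -8 -> 8 -> 12 -> 21 -> -21 -> -29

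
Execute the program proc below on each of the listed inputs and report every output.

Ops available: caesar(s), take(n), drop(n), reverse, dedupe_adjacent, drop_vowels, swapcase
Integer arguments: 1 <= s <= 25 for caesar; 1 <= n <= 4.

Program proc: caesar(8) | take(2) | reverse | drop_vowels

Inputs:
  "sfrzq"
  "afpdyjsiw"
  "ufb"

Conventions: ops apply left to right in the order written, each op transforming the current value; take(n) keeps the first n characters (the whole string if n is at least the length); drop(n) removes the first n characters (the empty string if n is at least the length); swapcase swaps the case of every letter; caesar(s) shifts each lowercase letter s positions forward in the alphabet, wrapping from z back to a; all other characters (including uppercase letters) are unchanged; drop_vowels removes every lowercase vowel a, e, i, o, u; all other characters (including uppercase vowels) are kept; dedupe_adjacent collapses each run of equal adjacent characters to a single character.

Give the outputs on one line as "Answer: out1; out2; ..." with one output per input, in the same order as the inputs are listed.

"n"; "n"; "nc"

Execution, op by op:
  "sfrzq" -> "anzhy" -> "an" -> "na" -> "n"
  "afpdyjsiw" -> "inxlgraqe" -> "in" -> "ni" -> "n"
  "ufb" -> "cnj" -> "cn" -> "nc" -> "nc"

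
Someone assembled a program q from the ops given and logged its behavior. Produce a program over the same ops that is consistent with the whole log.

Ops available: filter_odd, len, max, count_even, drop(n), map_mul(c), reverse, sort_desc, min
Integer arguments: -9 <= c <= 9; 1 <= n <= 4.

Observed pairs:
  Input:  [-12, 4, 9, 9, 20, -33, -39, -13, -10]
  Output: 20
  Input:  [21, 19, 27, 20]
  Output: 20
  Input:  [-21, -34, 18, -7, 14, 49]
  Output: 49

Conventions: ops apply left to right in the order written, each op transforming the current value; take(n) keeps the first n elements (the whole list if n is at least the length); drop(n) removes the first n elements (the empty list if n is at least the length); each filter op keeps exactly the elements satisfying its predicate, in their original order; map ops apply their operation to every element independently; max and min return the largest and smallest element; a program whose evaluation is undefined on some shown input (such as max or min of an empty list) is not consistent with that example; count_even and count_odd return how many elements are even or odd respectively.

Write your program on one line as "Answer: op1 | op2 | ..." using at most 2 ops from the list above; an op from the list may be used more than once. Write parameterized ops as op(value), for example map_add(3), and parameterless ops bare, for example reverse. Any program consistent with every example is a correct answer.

drop(3) | max

Check, running the answer program on each example:
  [-12, 4, 9, 9, 20, -33, -39, -13, -10] -> [9, 20, -33, -39, -13, -10] -> 20
  [21, 19, 27, 20] -> [20] -> 20
  [-21, -34, 18, -7, 14, 49] -> [-7, 14, 49] -> 49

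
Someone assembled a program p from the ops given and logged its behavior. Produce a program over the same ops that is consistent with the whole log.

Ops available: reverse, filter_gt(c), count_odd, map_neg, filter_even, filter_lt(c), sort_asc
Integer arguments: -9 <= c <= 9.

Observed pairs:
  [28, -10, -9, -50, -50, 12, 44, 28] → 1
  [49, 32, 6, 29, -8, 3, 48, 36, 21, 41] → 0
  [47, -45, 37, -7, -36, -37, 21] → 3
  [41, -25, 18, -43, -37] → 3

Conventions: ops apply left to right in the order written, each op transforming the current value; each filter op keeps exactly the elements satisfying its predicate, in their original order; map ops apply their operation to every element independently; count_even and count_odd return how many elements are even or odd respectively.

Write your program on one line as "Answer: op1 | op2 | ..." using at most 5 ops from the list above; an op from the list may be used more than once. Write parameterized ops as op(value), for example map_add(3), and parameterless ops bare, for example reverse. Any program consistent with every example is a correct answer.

reverse | map_neg | filter_gt(-1) | count_odd

Check, running the answer program on each example:
  [28, -10, -9, -50, -50, 12, 44, 28] -> [28, 44, 12, -50, -50, -9, -10, 28] -> [-28, -44, -12, 50, 50, 9, 10, -28] -> [50, 50, 9, 10] -> 1
  [49, 32, 6, 29, -8, 3, 48, 36, 21, 41] -> [41, 21, 36, 48, 3, -8, 29, 6, 32, 49] -> [-41, -21, -36, -48, -3, 8, -29, -6, -32, -49] -> [8] -> 0
  [47, -45, 37, -7, -36, -37, 21] -> [21, -37, -36, -7, 37, -45, 47] -> [-21, 37, 36, 7, -37, 45, -47] -> [37, 36, 7, 45] -> 3
  [41, -25, 18, -43, -37] -> [-37, -43, 18, -25, 41] -> [37, 43, -18, 25, -41] -> [37, 43, 25] -> 3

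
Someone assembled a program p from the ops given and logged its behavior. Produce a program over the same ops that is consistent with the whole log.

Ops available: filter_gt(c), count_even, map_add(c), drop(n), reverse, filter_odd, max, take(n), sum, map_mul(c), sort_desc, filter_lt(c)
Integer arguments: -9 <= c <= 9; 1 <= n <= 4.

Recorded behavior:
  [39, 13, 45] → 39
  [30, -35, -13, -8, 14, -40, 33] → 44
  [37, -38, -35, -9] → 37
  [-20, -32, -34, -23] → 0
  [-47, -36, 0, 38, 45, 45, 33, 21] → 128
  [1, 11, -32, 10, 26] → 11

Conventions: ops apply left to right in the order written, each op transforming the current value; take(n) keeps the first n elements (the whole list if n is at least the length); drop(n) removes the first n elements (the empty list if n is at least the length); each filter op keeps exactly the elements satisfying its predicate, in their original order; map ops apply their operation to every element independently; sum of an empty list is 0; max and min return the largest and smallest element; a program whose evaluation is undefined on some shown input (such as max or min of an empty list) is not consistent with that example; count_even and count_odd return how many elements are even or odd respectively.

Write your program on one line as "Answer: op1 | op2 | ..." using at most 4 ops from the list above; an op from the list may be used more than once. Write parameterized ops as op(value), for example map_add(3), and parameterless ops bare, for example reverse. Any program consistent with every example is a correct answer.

reverse | drop(2) | filter_gt(2) | sum

Check, running the answer program on each example:
  [39, 13, 45] -> [45, 13, 39] -> [39] -> [39] -> 39
  [30, -35, -13, -8, 14, -40, 33] -> [33, -40, 14, -8, -13, -35, 30] -> [14, -8, -13, -35, 30] -> [14, 30] -> 44
  [37, -38, -35, -9] -> [-9, -35, -38, 37] -> [-38, 37] -> [37] -> 37
  [-20, -32, -34, -23] -> [-23, -34, -32, -20] -> [-32, -20] -> [] -> 0
  [-47, -36, 0, 38, 45, 45, 33, 21] -> [21, 33, 45, 45, 38, 0, -36, -47] -> [45, 45, 38, 0, -36, -47] -> [45, 45, 38] -> 128
  [1, 11, -32, 10, 26] -> [26, 10, -32, 11, 1] -> [-32, 11, 1] -> [11] -> 11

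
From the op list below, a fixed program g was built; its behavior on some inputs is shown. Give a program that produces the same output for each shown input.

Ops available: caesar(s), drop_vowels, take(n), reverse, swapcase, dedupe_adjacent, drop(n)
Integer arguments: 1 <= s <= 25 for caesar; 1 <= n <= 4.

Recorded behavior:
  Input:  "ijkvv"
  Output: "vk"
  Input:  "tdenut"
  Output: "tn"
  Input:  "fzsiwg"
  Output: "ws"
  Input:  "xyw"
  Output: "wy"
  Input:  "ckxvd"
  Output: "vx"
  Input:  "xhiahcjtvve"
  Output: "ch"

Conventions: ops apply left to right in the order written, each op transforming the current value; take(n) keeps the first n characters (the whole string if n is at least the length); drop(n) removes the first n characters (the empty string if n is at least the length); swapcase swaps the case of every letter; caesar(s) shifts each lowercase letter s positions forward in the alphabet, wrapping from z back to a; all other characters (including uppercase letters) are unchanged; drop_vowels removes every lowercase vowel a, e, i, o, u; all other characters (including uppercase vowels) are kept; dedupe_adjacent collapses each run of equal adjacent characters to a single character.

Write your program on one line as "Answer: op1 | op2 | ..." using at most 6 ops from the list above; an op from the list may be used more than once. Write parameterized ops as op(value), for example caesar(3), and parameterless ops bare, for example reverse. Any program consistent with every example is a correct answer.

drop_vowels | take(4) | drop(1) | reverse | dedupe_adjacent | take(2)

Check, running the answer program on each example:
  "ijkvv" -> "jkvv" -> "jkvv" -> "kvv" -> "vvk" -> "vk" -> "vk"
  "tdenut" -> "tdnt" -> "tdnt" -> "dnt" -> "tnd" -> "tnd" -> "tn"
  "fzsiwg" -> "fzswg" -> "fzsw" -> "zsw" -> "wsz" -> "wsz" -> "ws"
  "xyw" -> "xyw" -> "xyw" -> "yw" -> "wy" -> "wy" -> "wy"
  "ckxvd" -> "ckxvd" -> "ckxv" -> "kxv" -> "vxk" -> "vxk" -> "vx"
  "xhiahcjtvve" -> "xhhcjtvv" -> "xhhc" -> "hhc" -> "chh" -> "ch" -> "ch"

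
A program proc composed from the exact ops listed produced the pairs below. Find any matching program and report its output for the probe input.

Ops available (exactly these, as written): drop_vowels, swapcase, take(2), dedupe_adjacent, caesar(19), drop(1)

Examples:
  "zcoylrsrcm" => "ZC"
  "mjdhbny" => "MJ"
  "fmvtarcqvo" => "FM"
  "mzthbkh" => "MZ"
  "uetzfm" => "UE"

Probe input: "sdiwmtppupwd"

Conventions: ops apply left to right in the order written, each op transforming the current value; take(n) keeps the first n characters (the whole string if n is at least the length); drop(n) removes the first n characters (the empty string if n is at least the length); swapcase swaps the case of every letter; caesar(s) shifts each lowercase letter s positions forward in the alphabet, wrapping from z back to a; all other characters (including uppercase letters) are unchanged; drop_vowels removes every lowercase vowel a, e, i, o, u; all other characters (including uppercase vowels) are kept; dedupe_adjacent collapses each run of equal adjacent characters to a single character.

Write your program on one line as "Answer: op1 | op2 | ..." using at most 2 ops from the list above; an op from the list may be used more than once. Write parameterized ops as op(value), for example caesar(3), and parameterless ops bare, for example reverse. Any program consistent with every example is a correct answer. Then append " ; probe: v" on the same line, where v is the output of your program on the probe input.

take(2) | swapcase ; probe: "SD"

Check, running the answer program on each example:
  "zcoylrsrcm" -> "zc" -> "ZC"
  "mjdhbny" -> "mj" -> "MJ"
  "fmvtarcqvo" -> "fm" -> "FM"
  "mzthbkh" -> "mz" -> "MZ"
  "uetzfm" -> "ue" -> "UE"
  probe: "sdiwmtppupwd" -> "sd" -> "SD"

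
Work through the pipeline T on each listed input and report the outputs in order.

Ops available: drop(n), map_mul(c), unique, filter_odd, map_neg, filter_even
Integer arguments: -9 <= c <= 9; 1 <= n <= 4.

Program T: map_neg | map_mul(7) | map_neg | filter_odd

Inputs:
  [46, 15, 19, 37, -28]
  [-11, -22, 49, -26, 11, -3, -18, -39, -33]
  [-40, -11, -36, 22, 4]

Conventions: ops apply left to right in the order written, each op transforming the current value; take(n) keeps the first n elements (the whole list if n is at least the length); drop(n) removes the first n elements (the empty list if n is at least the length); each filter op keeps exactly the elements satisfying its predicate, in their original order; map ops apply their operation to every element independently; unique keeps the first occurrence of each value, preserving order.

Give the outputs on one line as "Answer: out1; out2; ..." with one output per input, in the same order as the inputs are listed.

Execution, op by op:
  [46, 15, 19, 37, -28] -> [-46, -15, -19, -37, 28] -> [-322, -105, -133, -259, 196] -> [322, 105, 133, 259, -196] -> [105, 133, 259]
  [-11, -22, 49, -26, 11, -3, -18, -39, -33] -> [11, 22, -49, 26, -11, 3, 18, 39, 33] -> [77, 154, -343, 182, -77, 21, 126, 273, 231] -> [-77, -154, 343, -182, 77, -21, -126, -273, -231] -> [-77, 343, 77, -21, -273, -231]
  [-40, -11, -36, 22, 4] -> [40, 11, 36, -22, -4] -> [280, 77, 252, -154, -28] -> [-280, -77, -252, 154, 28] -> [-77]

[105, 133, 259]; [-77, 343, 77, -21, -273, -231]; [-77]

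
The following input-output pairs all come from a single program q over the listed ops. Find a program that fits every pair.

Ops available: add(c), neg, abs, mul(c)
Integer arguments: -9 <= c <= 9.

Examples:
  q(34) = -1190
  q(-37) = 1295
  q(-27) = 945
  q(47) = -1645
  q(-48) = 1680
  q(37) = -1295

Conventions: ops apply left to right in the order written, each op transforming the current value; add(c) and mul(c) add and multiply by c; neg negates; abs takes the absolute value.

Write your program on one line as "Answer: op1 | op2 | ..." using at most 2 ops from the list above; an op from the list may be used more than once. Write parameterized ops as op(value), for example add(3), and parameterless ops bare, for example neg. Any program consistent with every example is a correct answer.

mul(-7) | mul(5)

Check, running the answer program on each example:
  34 -> -238 -> -1190
  -37 -> 259 -> 1295
  -27 -> 189 -> 945
  47 -> -329 -> -1645
  -48 -> 336 -> 1680
  37 -> -259 -> -1295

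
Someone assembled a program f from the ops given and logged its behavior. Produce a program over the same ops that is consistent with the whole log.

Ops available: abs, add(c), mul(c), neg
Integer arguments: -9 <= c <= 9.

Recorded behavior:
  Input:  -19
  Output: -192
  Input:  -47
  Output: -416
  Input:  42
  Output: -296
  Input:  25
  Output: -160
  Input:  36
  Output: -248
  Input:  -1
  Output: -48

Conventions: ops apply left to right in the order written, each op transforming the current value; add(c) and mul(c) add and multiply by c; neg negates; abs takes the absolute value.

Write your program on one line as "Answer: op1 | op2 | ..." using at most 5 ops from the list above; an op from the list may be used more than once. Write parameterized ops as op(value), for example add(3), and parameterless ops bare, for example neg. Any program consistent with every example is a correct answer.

add(-5) | neg | abs | mul(8) | neg

Check, running the answer program on each example:
  -19 -> -24 -> 24 -> 24 -> 192 -> -192
  -47 -> -52 -> 52 -> 52 -> 416 -> -416
  42 -> 37 -> -37 -> 37 -> 296 -> -296
  25 -> 20 -> -20 -> 20 -> 160 -> -160
  36 -> 31 -> -31 -> 31 -> 248 -> -248
  -1 -> -6 -> 6 -> 6 -> 48 -> -48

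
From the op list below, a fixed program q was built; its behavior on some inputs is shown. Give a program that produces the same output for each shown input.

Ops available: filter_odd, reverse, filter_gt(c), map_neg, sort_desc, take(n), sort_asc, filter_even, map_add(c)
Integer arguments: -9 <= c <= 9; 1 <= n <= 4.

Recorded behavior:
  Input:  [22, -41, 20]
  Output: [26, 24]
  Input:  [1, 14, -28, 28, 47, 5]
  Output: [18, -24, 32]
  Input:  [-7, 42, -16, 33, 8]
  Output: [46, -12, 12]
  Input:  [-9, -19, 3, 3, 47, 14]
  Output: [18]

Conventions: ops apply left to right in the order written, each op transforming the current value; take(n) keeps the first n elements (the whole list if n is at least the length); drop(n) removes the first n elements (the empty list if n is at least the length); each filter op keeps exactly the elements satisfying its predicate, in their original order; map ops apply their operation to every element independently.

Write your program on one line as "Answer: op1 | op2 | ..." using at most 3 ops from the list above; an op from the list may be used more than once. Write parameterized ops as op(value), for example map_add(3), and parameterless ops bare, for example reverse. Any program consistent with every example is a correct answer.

filter_even | map_add(4)

Check, running the answer program on each example:
  [22, -41, 20] -> [22, 20] -> [26, 24]
  [1, 14, -28, 28, 47, 5] -> [14, -28, 28] -> [18, -24, 32]
  [-7, 42, -16, 33, 8] -> [42, -16, 8] -> [46, -12, 12]
  [-9, -19, 3, 3, 47, 14] -> [14] -> [18]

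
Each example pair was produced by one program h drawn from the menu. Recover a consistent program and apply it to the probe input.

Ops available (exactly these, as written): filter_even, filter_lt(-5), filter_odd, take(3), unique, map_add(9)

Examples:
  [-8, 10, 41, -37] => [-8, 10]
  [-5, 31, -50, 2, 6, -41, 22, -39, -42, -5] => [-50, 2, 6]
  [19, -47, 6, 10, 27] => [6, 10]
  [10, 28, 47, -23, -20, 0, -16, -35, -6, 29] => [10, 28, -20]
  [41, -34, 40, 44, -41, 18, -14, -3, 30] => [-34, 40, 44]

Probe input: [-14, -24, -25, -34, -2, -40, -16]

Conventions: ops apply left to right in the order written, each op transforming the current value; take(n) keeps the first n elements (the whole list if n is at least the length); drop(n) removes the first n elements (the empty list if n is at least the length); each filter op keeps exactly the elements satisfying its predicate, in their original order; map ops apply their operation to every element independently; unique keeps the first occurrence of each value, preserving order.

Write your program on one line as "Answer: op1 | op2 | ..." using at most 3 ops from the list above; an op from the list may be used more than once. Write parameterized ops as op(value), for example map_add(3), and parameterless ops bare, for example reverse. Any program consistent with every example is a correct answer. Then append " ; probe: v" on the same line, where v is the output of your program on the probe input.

filter_even | take(3) ; probe: [-14, -24, -34]

Check, running the answer program on each example:
  [-8, 10, 41, -37] -> [-8, 10] -> [-8, 10]
  [-5, 31, -50, 2, 6, -41, 22, -39, -42, -5] -> [-50, 2, 6, 22, -42] -> [-50, 2, 6]
  [19, -47, 6, 10, 27] -> [6, 10] -> [6, 10]
  [10, 28, 47, -23, -20, 0, -16, -35, -6, 29] -> [10, 28, -20, 0, -16, -6] -> [10, 28, -20]
  [41, -34, 40, 44, -41, 18, -14, -3, 30] -> [-34, 40, 44, 18, -14, 30] -> [-34, 40, 44]
  probe: [-14, -24, -25, -34, -2, -40, -16] -> [-14, -24, -34, -2, -40, -16] -> [-14, -24, -34]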